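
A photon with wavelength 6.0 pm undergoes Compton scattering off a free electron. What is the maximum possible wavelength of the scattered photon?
10.8526 pm (at θ = 180°)

The Compton shift is Δλ = λ_C(1 − cos θ).

Since cos θ ranges from −1 to 1, the factor (1 − cos θ) ranges from 0 to 2; the maximum shift occurs at θ = 180° (backscattering):
Δλ_max = 2λ_C = 2 × 2.4263 pm = 4.8526 pm

Maximum scattered wavelength:
λ'_max = λ₀ + Δλ_max = 6.0 + 4.8526 = 10.8526 pm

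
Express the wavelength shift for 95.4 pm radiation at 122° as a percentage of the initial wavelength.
3.8910%

Calculate the Compton shift:
Δλ = λ_C(1 - cos(122°))
Δλ = 2.4263 × (1 - cos(122°))
Δλ = 2.4263 × 1.5299
Δλ = 3.7121 pm

Percentage change:
(Δλ/λ₀) × 100 = (3.7121/95.4) × 100
= 3.8910%

(Intermediate values are shown rounded; full precision is carried through to the final answer.)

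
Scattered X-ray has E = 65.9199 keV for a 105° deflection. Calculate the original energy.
78.7000 keV

Convert final energy to wavelength (hc ≈ 1239.842 keV·pm):
λ' = hc/E' = 1239.842 / 65.9199 = 18.8083 pm

Calculate the Compton shift:
Δλ = λ_C(1 - cos(105°))
Δλ = 2.4263 × (1 - cos(105°))
Δλ = 3.0543 pm

Initial wavelength:
λ = λ' - Δλ = 18.8083 - 3.0543 = 15.7540 pm

Initial energy:
E = hc/λ = 1239.842 / 15.7540 = 78.7000 keV

(Intermediate values are shown rounded; full precision is carried through to the final answer.)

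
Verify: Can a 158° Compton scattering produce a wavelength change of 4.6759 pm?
Yes, consistent

Calculate the expected shift for θ = 158°:

Δλ_expected = λ_C(1 - cos(158°))
Δλ_expected = 2.4263 × (1 - cos(158°))
Δλ_expected = 2.4263 × 1.9272
Δλ_expected = 4.6759 pm

Given shift: 4.6759 pm
Expected shift: 4.6759 pm
Difference: 0.0000 pm

The values match. This is consistent with Compton scattering at the stated angle.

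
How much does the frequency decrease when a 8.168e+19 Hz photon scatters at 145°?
4.460e+19 Hz (decrease)

Convert frequency to wavelength (c = 299792458 m/s):
λ₀ = c/f₀ = 299792458/8.168e+19 = 3.6703288e-12 m = 3.6703 pm

Calculate Compton shift:
Δλ = λ_C(1 - cos(145°)) = 4.4138 pm

Final wavelength:
λ' = λ₀ + Δλ = 3.6703 + 4.4138 = 8.0842 pm

Final frequency:
f' = c/λ' = 299792458/8.0841560e-12 = 3.7083952e+19 Hz

Frequency shift (decrease):
Δf = f₀ - f' = 8.168e+19 - 3.7083952e+19 = 4.460e+19 Hz

(Intermediate values are shown rounded; full precision is carried through to the final answer.)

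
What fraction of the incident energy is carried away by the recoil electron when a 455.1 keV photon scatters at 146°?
0.6196 (or 61.96%)

Calculate initial and final photon energies:

Initial: E₀ = 455.1 keV → λ₀ = 2.7243 pm
Compton shift: Δλ = 4.4378 pm
Final wavelength: λ' = 7.1621 pm
Final energy: E' = 173.1105 keV

Fractional energy loss:
(E₀ - E')/E₀ = (455.1000 - 173.1105)/455.1000
= 281.9895/455.1000
= 0.6196
= 61.96%

(Intermediate values are shown rounded; full precision is carried through to the final answer.)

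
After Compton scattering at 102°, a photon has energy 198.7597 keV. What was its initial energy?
374.9002 keV

Convert final energy to wavelength (hc ≈ 1239.842 keV·pm):
λ' = hc/E' = 1239.842 / 198.7597 = 6.2379 pm

Calculate the Compton shift:
Δλ = λ_C(1 - cos(102°))
Δλ = 2.4263 × (1 - cos(102°))
Δλ = 2.9308 pm

Initial wavelength:
λ = λ' - Δλ = 6.2379 - 2.9308 = 3.3071 pm

Initial energy:
E = hc/λ = 1239.842 / 3.3071 = 374.9002 keV

(Intermediate values are shown rounded; full precision is carried through to the final answer.)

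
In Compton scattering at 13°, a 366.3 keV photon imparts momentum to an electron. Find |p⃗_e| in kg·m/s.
4.4062e-23 kg·m/s

The electron is initially at rest, so by conservation of momentum:
p⃗_e = p⃗₀ − p⃗'  (incident photon momentum minus scattered photon momentum)

Photon momentum magnitudes (p = h/λ = E/c):
λ₀ = hc/E₀ = 3.3848 pm → p₀ = h/λ₀ = 1.9576e-22 kg·m/s
Δλ = λ_C(1 − cos 13°) = 0.0622 pm
λ' = 3.4470 pm → p' = h/λ' = 1.9223e-22 kg·m/s

The scattered photon makes angle θ = 13° with the incident direction, so by the law of cosines:
|p⃗_e|² = p₀² + p'² − 2p₀p'cos θ
|p⃗_e|² = (1.9576e-22)² + (1.9223e-22)² − 2·1.9576e-22·1.9223e-22·cos(13°)
|p⃗_e| = 4.4062e-23 kg·m/s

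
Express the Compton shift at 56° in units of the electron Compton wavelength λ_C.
0.4408 λ_C

The Compton shift formula is:
Δλ = λ_C(1 - cos θ)

Dividing both sides by λ_C:
Δλ/λ_C = 1 - cos θ

For θ = 56°:
Δλ/λ_C = 1 - cos(56°)
Δλ/λ_C = 1 - 0.5592
Δλ/λ_C = 0.4408

This means the shift is 0.4408 × λ_C = 1.0695 pm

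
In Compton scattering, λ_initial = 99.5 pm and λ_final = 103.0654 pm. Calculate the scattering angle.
118.00°

First find the wavelength shift:
Δλ = λ' - λ = 103.0654 - 99.5 = 3.5654 pm

Using Δλ = λ_C(1 - cos θ), with λ_C = h/(m_e·c) ≈ 2.42631024 pm:
cos θ = 1 - Δλ/λ_C
cos θ = 1 - 3.5654/2.42631024
cos θ = -0.469474

θ = arccos(-0.469474)
θ = 118.00°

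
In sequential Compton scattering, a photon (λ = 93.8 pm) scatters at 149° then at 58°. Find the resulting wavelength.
99.4466 pm

Apply Compton shift twice:

First scattering at θ₁ = 149°:
Δλ₁ = λ_C(1 - cos(149°))
Δλ₁ = 2.4263 × 1.8572
Δλ₁ = 4.5061 pm

After first scattering:
λ₁ = 93.8 + 4.5061 = 98.3061 pm

Second scattering at θ₂ = 58°:
Δλ₂ = λ_C(1 - cos(58°))
Δλ₂ = 2.4263 × 0.4701
Δλ₂ = 1.1406 pm

Final wavelength:
λ₂ = 98.3061 + 1.1406 = 99.4466 pm

Total shift: Δλ_total = 4.5061 + 1.1406 = 5.6466 pm

(Intermediate values are shown rounded; full precision is carried through to the final answer.)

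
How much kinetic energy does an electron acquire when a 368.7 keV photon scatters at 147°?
210.2320 keV

By energy conservation: K_e = E_initial - E_final

First find the scattered photon energy:
Initial wavelength: λ = hc/E = 3.3627 pm
Compton shift: Δλ = λ_C(1 - cos(147°)) = 4.4612 pm
Final wavelength: λ' = 3.3627 + 4.4612 = 7.8239 pm
Final photon energy: E' = hc/λ' = 158.4680 keV

Electron kinetic energy:
K_e = E - E' = 368.7000 - 158.4680 = 210.2320 keV

(Intermediate values are shown rounded; full precision is carried through to the final answer.)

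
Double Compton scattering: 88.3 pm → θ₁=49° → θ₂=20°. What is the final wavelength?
89.2808 pm

Apply Compton shift twice:

First scattering at θ₁ = 49°:
Δλ₁ = λ_C(1 - cos(49°))
Δλ₁ = 2.4263 × 0.3439
Δλ₁ = 0.8345 pm

After first scattering:
λ₁ = 88.3 + 0.8345 = 89.1345 pm

Second scattering at θ₂ = 20°:
Δλ₂ = λ_C(1 - cos(20°))
Δλ₂ = 2.4263 × 0.0603
Δλ₂ = 0.1463 pm

Final wavelength:
λ₂ = 89.1345 + 0.1463 = 89.2808 pm

Total shift: Δλ_total = 0.8345 + 0.1463 = 0.9808 pm

(Intermediate values are shown rounded; full precision is carried through to the final answer.)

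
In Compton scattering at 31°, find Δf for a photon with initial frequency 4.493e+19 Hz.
2.218e+18 Hz (decrease)

Convert frequency to wavelength (c = 299792458 m/s):
λ₀ = c/f₀ = 299792458/4.493e+19 = 6.6724340e-12 m = 6.6724 pm

Calculate Compton shift:
Δλ = λ_C(1 - cos(31°)) = 0.3466 pm

Final wavelength:
λ' = λ₀ + Δλ = 6.6724 + 0.3466 = 7.0190 pm

Final frequency:
f' = c/λ' = 299792458/7.0189904e-12 = 4.2711621e+19 Hz

Frequency shift (decrease):
Δf = f₀ - f' = 4.493e+19 - 4.2711621e+19 = 2.218e+18 Hz

(Intermediate values are shown rounded; full precision is carried through to the final answer.)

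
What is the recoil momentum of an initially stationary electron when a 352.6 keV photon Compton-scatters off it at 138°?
2.5843e-22 kg·m/s

The electron is initially at rest, so by conservation of momentum:
p⃗_e = p⃗₀ − p⃗'  (incident photon momentum minus scattered photon momentum)

Photon momentum magnitudes (p = h/λ = E/c):
λ₀ = hc/E₀ = 3.5163 pm → p₀ = h/λ₀ = 1.8844e-22 kg·m/s
Δλ = λ_C(1 − cos 138°) = 4.2294 pm
λ' = 7.7457 pm → p' = h/λ' = 8.5545e-23 kg·m/s

The scattered photon makes angle θ = 138° with the incident direction, so by the law of cosines:
|p⃗_e|² = p₀² + p'² − 2p₀p'cos θ
|p⃗_e|² = (1.8844e-22)² + (8.5545e-23)² − 2·1.8844e-22·8.5545e-23·cos(138°)
|p⃗_e| = 2.5843e-22 kg·m/s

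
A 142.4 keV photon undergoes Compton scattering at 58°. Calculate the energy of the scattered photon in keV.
125.9066 keV

First convert energy to wavelength:
λ = hc/E, with hc ≈ 1239.842 keV·pm (i.e. 1239.842 eV·nm)

For E = 142.4 keV = 142400 eV:
λ = 1239.842 keV·pm / 142.4 keV
λ = 8.7068 pm

Calculate the Compton shift:
Δλ = λ_C(1 - cos(58°)) = 2.4263 × 0.4701
Δλ = 1.1406 pm

Final wavelength:
λ' = 8.7068 + 1.1406 = 9.8473 pm

Final energy:
E' = hc/λ' = 1239.842 / 9.8473 = 125.9066 keV

(Intermediate values are shown rounded; full precision is carried through to the final answer.)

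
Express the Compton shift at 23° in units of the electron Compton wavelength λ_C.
0.0795 λ_C

The Compton shift formula is:
Δλ = λ_C(1 - cos θ)

Dividing both sides by λ_C:
Δλ/λ_C = 1 - cos θ

For θ = 23°:
Δλ/λ_C = 1 - cos(23°)
Δλ/λ_C = 1 - 0.9205
Δλ/λ_C = 0.0795

This means the shift is 0.0795 × λ_C = 0.1929 pm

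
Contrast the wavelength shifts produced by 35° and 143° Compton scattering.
143° produces the larger shift by a factor of 9.946

Calculate both shifts using Δλ = λ_C(1 - cos θ):

For θ₁ = 35°:
Δλ₁ = 2.4263 × (1 - cos(35°))
Δλ₁ = 2.4263 × 0.1808
Δλ₁ = 0.4388 pm

For θ₂ = 143°:
Δλ₂ = 2.4263 × (1 - cos(143°))
Δλ₂ = 2.4263 × 1.7986
Δλ₂ = 4.3640 pm

The 143° angle produces the larger shift.
Ratio: 4.3640/0.4388 = 9.946

(Intermediate values are shown rounded; full precision is carried through to the final answer.)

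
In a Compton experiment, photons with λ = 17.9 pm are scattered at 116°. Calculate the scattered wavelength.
21.3899 pm

Using the Compton scattering formula:
λ' = λ + Δλ = λ + λ_C(1 - cos θ)

Given:
- Initial wavelength λ = 17.9 pm
- Scattering angle θ = 116°
- Compton wavelength λ_C ≈ 2.4263 pm

Calculate the shift:
Δλ = 2.4263 × (1 - cos(116°))
Δλ = 2.4263 × 1.4384
Δλ = 3.4899 pm

Final wavelength:
λ' = 17.9 + 3.4899 = 21.3899 pm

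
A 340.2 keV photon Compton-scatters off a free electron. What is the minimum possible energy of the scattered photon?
145.9140 keV (at θ = 180°)

The scattered photon has minimum energy when its wavelength is maximum, i.e., when the Compton shift Δλ = λ_C(1 − cos θ) is maximum. This occurs at θ = 180° (backscattering), giving Δλ_max = 2λ_C = 4.8526 pm.

Initial wavelength: λ₀ = hc/E₀ = 3.6445 pm
Maximum final wavelength: λ'_max = λ₀ + 2λ_C = 3.6445 + 4.8526 = 8.4971 pm
Minimum final energy: E'_min = hc/λ'_max = 145.9140 keV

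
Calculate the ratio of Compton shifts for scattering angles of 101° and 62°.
101° produces the larger shift by a factor of 2.245

Calculate both shifts using Δλ = λ_C(1 - cos θ):

For θ₁ = 62°:
Δλ₁ = 2.4263 × (1 - cos(62°))
Δλ₁ = 2.4263 × 0.5305
Δλ₁ = 1.2872 pm

For θ₂ = 101°:
Δλ₂ = 2.4263 × (1 - cos(101°))
Δλ₂ = 2.4263 × 1.1908
Δλ₂ = 2.8893 pm

The 101° angle produces the larger shift.
Ratio: 2.8893/1.2872 = 2.245

(Intermediate values are shown rounded; full precision is carried through to the final answer.)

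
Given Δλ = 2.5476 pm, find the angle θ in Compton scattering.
92.87°

From the Compton formula Δλ = λ_C(1 - cos θ), we can solve for θ:

cos θ = 1 - Δλ/λ_C

Given:
- Δλ = 2.5476 pm
- λ_C = h/(m_e·c) ≈ 2.42631024 pm

cos θ = 1 - 2.5476/2.42631024
cos θ = 1 - 1.049989
cos θ = -0.049989

θ = arccos(-0.049989)
θ = 92.87°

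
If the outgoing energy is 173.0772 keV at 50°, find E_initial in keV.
196.9000 keV

Convert final energy to wavelength (hc ≈ 1239.842 keV·pm):
λ' = hc/E' = 1239.842 / 173.0772 = 7.1635 pm

Calculate the Compton shift:
Δλ = λ_C(1 - cos(50°))
Δλ = 2.4263 × (1 - cos(50°))
Δλ = 0.8667 pm

Initial wavelength:
λ = λ' - Δλ = 7.1635 - 0.8667 = 6.2968 pm

Initial energy:
E = hc/λ = 1239.842 / 6.2968 = 196.9000 keV

(Intermediate values are shown rounded; full precision is carried through to the final answer.)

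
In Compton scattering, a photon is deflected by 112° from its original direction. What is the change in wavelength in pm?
3.3352 pm

Using the Compton scattering formula:
Δλ = λ_C(1 - cos θ)

where λ_C = h/(m_e·c) ≈ 2.4263 pm is the Compton wavelength of an electron.

For θ = 112°:
cos(112°) = -0.3746
1 - cos(112°) = 1.3746

Δλ = 2.4263 × 1.3746
Δλ = 3.3352 pm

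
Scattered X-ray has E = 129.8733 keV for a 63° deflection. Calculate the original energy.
150.8000 keV

Convert final energy to wavelength (hc ≈ 1239.842 keV·pm):
λ' = hc/E' = 1239.842 / 129.8733 = 9.5466 pm

Calculate the Compton shift:
Δλ = λ_C(1 - cos(63°))
Δλ = 2.4263 × (1 - cos(63°))
Δλ = 1.3248 pm

Initial wavelength:
λ = λ' - Δλ = 9.5466 - 1.3248 = 8.2218 pm

Initial energy:
E = hc/λ = 1239.842 / 8.2218 = 150.8000 keV

(Intermediate values are shown rounded; full precision is carried through to the final answer.)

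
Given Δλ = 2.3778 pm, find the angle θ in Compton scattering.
88.85°

From the Compton formula Δλ = λ_C(1 - cos θ), we can solve for θ:

cos θ = 1 - Δλ/λ_C

Given:
- Δλ = 2.3778 pm
- λ_C = h/(m_e·c) ≈ 2.42631024 pm

cos θ = 1 - 2.3778/2.42631024
cos θ = 1 - 0.980007
cos θ = 0.019993

θ = arccos(0.019993)
θ = 88.85°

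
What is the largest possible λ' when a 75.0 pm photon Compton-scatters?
79.8526 pm (at θ = 180°)

The Compton shift is Δλ = λ_C(1 − cos θ).

Since cos θ ranges from −1 to 1, the factor (1 − cos θ) ranges from 0 to 2; the maximum shift occurs at θ = 180° (backscattering):
Δλ_max = 2λ_C = 2 × 2.4263 pm = 4.8526 pm

Maximum scattered wavelength:
λ'_max = λ₀ + Δλ_max = 75.0 + 4.8526 = 79.8526 pm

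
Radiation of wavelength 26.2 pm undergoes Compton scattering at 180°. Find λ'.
31.0526 pm

Using the Compton formula: λ' = λ + λ_C(1 − cos θ)

For θ = 180°, cos θ = -1 (exact) = -1.0000, so:
1 − cos 180° = 1 − (-1) = 2.0000

Δλ = λ_C × 2.0000 = 2.4263 × 2.0000 = 4.8526 pm

λ' = 26.2 + 4.8526 = 31.0526 pm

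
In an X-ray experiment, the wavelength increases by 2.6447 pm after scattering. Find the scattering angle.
95.16°

From the Compton formula Δλ = λ_C(1 - cos θ), we can solve for θ:

cos θ = 1 - Δλ/λ_C

Given:
- Δλ = 2.6447 pm
- λ_C = h/(m_e·c) ≈ 2.42631024 pm

cos θ = 1 - 2.6447/2.42631024
cos θ = 1 - 1.090009
cos θ = -0.090009

θ = arccos(-0.090009)
θ = 95.16°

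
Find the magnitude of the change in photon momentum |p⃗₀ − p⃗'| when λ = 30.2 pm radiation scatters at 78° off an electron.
2.6809e-23 kg·m/s

Photon momentum magnitude is p = h/λ.

Initial momentum:
p₀ = h/λ = 6.6261e-34/3.0200e-11 = 2.1941e-23 kg·m/s

After scattering:
λ' = λ + Δλ = 30.2 + 1.9219 = 32.1219 pm
p' = h/λ' = 6.6261e-34/3.2122e-11 = 2.0628e-23 kg·m/s

Momentum is a vector; the scattered photon's direction makes angle θ = 78° with the incident direction. The magnitude of the vector change Δp⃗ = p⃗₀ − p⃗' is found from the law of cosines:
|Δp⃗|² = p₀² + p'² − 2p₀p'cos θ
|Δp⃗|² = (2.1941e-23)² + (2.0628e-23)² − 2·2.1941e-23·2.0628e-23·cos(78°)
|Δp⃗| = 2.6809e-23 kg·m/s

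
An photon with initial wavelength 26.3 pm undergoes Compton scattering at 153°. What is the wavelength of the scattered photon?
30.8882 pm

Using the Compton scattering formula:
λ' = λ + Δλ = λ + λ_C(1 - cos θ)

Given:
- Initial wavelength λ = 26.3 pm
- Scattering angle θ = 153°
- Compton wavelength λ_C ≈ 2.4263 pm

Calculate the shift:
Δλ = 2.4263 × (1 - cos(153°))
Δλ = 2.4263 × 1.8910
Δλ = 4.5882 pm

Final wavelength:
λ' = 26.3 + 4.5882 = 30.8882 pm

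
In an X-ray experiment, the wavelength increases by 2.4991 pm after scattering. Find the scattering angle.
91.72°

From the Compton formula Δλ = λ_C(1 - cos θ), we can solve for θ:

cos θ = 1 - Δλ/λ_C

Given:
- Δλ = 2.4991 pm
- λ_C = h/(m_e·c) ≈ 2.42631024 pm

cos θ = 1 - 2.4991/2.42631024
cos θ = 1 - 1.030000
cos θ = -0.030000

θ = arccos(-0.030000)
θ = 91.72°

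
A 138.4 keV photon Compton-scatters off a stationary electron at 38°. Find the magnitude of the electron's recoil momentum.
4.7007e-23 kg·m/s

The electron is initially at rest, so by conservation of momentum:
p⃗_e = p⃗₀ − p⃗'  (incident photon momentum minus scattered photon momentum)

Photon momentum magnitudes (p = h/λ = E/c):
λ₀ = hc/E₀ = 8.9584 pm → p₀ = h/λ₀ = 7.3965e-23 kg·m/s
Δλ = λ_C(1 − cos 38°) = 0.5144 pm
λ' = 9.4727 pm → p' = h/λ' = 6.9949e-23 kg·m/s

The scattered photon makes angle θ = 38° with the incident direction, so by the law of cosines:
|p⃗_e|² = p₀² + p'² − 2p₀p'cos θ
|p⃗_e|² = (7.3965e-23)² + (6.9949e-23)² − 2·7.3965e-23·6.9949e-23·cos(38°)
|p⃗_e| = 4.7007e-23 kg·m/s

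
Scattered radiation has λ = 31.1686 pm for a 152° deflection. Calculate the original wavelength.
26.6000 pm

From λ' = λ + Δλ, we have λ = λ' - Δλ

First calculate the Compton shift:
Δλ = λ_C(1 - cos θ)
Δλ = 2.4263 × (1 - cos(152°))
Δλ = 2.4263 × 1.8829
Δλ = 4.5686 pm

Initial wavelength:
λ = λ' - Δλ
λ = 31.1686 - 4.5686
λ = 26.6000 pm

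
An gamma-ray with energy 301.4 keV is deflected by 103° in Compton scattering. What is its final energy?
174.9775 keV

First convert energy to wavelength:
λ = hc/E, with hc ≈ 1239.842 keV·pm (i.e. 1239.842 eV·nm)

For E = 301.4 keV = 301400 eV:
λ = 1239.842 keV·pm / 301.4 keV
λ = 4.1136 pm

Calculate the Compton shift:
Δλ = λ_C(1 - cos(103°)) = 2.4263 × 1.2250
Δλ = 2.9721 pm

Final wavelength:
λ' = 4.1136 + 2.9721 = 7.0857 pm

Final energy:
E' = hc/λ' = 1239.842 / 7.0857 = 174.9775 keV

(Intermediate values are shown rounded; full precision is carried through to the final answer.)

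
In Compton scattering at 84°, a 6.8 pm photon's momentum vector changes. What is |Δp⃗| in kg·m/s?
1.1595e-22 kg·m/s

Photon momentum magnitude is p = h/λ.

Initial momentum:
p₀ = h/λ = 6.6261e-34/6.8000e-12 = 9.7442e-23 kg·m/s

After scattering:
λ' = λ + Δλ = 6.8 + 2.1727 = 8.9727 pm
p' = h/λ' = 6.6261e-34/8.9727e-12 = 7.3847e-23 kg·m/s

Momentum is a vector; the scattered photon's direction makes angle θ = 84° with the incident direction. The magnitude of the vector change Δp⃗ = p⃗₀ − p⃗' is found from the law of cosines:
|Δp⃗|² = p₀² + p'² − 2p₀p'cos θ
|Δp⃗|² = (9.7442e-23)² + (7.3847e-23)² − 2·9.7442e-23·7.3847e-23·cos(84°)
|Δp⃗| = 1.1595e-22 kg·m/s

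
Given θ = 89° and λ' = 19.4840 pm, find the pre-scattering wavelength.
17.1000 pm

From λ' = λ + Δλ, we have λ = λ' - Δλ

First calculate the Compton shift:
Δλ = λ_C(1 - cos θ)
Δλ = 2.4263 × (1 - cos(89°))
Δλ = 2.4263 × 0.9825
Δλ = 2.3840 pm

Initial wavelength:
λ = λ' - Δλ
λ = 19.4840 - 2.3840
λ = 17.1000 pm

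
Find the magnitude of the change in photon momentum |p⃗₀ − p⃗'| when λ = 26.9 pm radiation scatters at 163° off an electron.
4.5073e-23 kg·m/s

Photon momentum magnitude is p = h/λ.

Initial momentum:
p₀ = h/λ = 6.6261e-34/2.6900e-11 = 2.4632e-23 kg·m/s

After scattering:
λ' = λ + Δλ = 26.9 + 4.7466 = 31.6466 pm
p' = h/λ' = 6.6261e-34/3.1647e-11 = 2.0938e-23 kg·m/s

Momentum is a vector; the scattered photon's direction makes angle θ = 163° with the incident direction. The magnitude of the vector change Δp⃗ = p⃗₀ − p⃗' is found from the law of cosines:
|Δp⃗|² = p₀² + p'² − 2p₀p'cos θ
|Δp⃗|² = (2.4632e-23)² + (2.0938e-23)² − 2·2.4632e-23·2.0938e-23·cos(163°)
|Δp⃗| = 4.5073e-23 kg·m/s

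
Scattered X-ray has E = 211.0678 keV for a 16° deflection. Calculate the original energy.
214.5000 keV

Convert final energy to wavelength (hc ≈ 1239.842 keV·pm):
λ' = hc/E' = 1239.842 / 211.0678 = 5.8741 pm

Calculate the Compton shift:
Δλ = λ_C(1 - cos(16°))
Δλ = 2.4263 × (1 - cos(16°))
Δλ = 0.0940 pm

Initial wavelength:
λ = λ' - Δλ = 5.8741 - 0.0940 = 5.7801 pm

Initial energy:
E = hc/λ = 1239.842 / 5.7801 = 214.5000 keV

(Intermediate values are shown rounded; full precision is carried through to the final answer.)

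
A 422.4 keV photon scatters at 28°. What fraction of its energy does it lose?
0.0882 (or 8.82%)

Calculate initial and final photon energies:

Initial: E₀ = 422.4 keV → λ₀ = 2.9352 pm
Compton shift: Δλ = 0.2840 pm
Final wavelength: λ' = 3.2192 pm
Final energy: E' = 385.1353 keV

Fractional energy loss:
(E₀ - E')/E₀ = (422.4000 - 385.1353)/422.4000
= 37.2647/422.4000
= 0.0882
= 8.82%

(Intermediate values are shown rounded; full precision is carried through to the final answer.)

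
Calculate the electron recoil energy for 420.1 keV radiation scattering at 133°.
243.7945 keV

By energy conservation: K_e = E_initial - E_final

First find the scattered photon energy:
Initial wavelength: λ = hc/E = 2.9513 pm
Compton shift: Δλ = λ_C(1 - cos(133°)) = 4.0810 pm
Final wavelength: λ' = 2.9513 + 4.0810 = 7.0324 pm
Final photon energy: E' = hc/λ' = 176.3055 keV

Electron kinetic energy:
K_e = E - E' = 420.1000 - 176.3055 = 243.7945 keV

(Intermediate values are shown rounded; full precision is carried through to the final answer.)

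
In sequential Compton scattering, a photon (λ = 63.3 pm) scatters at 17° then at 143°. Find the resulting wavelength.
67.7701 pm

Apply Compton shift twice:

First scattering at θ₁ = 17°:
Δλ₁ = λ_C(1 - cos(17°))
Δλ₁ = 2.4263 × 0.0437
Δλ₁ = 0.1060 pm

After first scattering:
λ₁ = 63.3 + 0.1060 = 63.4060 pm

Second scattering at θ₂ = 143°:
Δλ₂ = λ_C(1 - cos(143°))
Δλ₂ = 2.4263 × 1.7986
Δλ₂ = 4.3640 pm

Final wavelength:
λ₂ = 63.4060 + 4.3640 = 67.7701 pm

Total shift: Δλ_total = 0.1060 + 4.3640 = 4.4701 pm

(Intermediate values are shown rounded; full precision is carried through to the final answer.)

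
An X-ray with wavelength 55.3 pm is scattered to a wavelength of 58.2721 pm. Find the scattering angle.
103.00°

First find the wavelength shift:
Δλ = λ' - λ = 58.2721 - 55.3 = 2.9721 pm

Using Δλ = λ_C(1 - cos θ), with λ_C = h/(m_e·c) ≈ 2.42631024 pm:
cos θ = 1 - Δλ/λ_C
cos θ = 1 - 2.9721/2.42631024
cos θ = -0.224946

θ = arccos(-0.224946)
θ = 103.00°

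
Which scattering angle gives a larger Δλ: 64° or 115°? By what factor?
115° produces the larger shift by a factor of 2.533

Calculate both shifts using Δλ = λ_C(1 - cos θ):

For θ₁ = 64°:
Δλ₁ = 2.4263 × (1 - cos(64°))
Δλ₁ = 2.4263 × 0.5616
Δλ₁ = 1.3627 pm

For θ₂ = 115°:
Δλ₂ = 2.4263 × (1 - cos(115°))
Δλ₂ = 2.4263 × 1.4226
Δλ₂ = 3.4517 pm

The 115° angle produces the larger shift.
Ratio: 3.4517/1.3627 = 2.533

(Intermediate values are shown rounded; full precision is carried through to the final answer.)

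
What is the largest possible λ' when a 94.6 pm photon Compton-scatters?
99.4526 pm (at θ = 180°)

The Compton shift is Δλ = λ_C(1 − cos θ).

Since cos θ ranges from −1 to 1, the factor (1 − cos θ) ranges from 0 to 2; the maximum shift occurs at θ = 180° (backscattering):
Δλ_max = 2λ_C = 2 × 2.4263 pm = 4.8526 pm

Maximum scattered wavelength:
λ'_max = λ₀ + Δλ_max = 94.6 + 4.8526 = 99.4526 pm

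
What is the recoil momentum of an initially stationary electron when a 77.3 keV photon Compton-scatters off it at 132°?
6.7956e-23 kg·m/s

The electron is initially at rest, so by conservation of momentum:
p⃗_e = p⃗₀ − p⃗'  (incident photon momentum minus scattered photon momentum)

Photon momentum magnitudes (p = h/λ = E/c):
λ₀ = hc/E₀ = 16.0394 pm → p₀ = h/λ₀ = 4.1311e-23 kg·m/s
Δλ = λ_C(1 − cos 132°) = 4.0498 pm
λ' = 20.0892 pm → p' = h/λ' = 3.2983e-23 kg·m/s

The scattered photon makes angle θ = 132° with the incident direction, so by the law of cosines:
|p⃗_e|² = p₀² + p'² − 2p₀p'cos θ
|p⃗_e|² = (4.1311e-23)² + (3.2983e-23)² − 2·4.1311e-23·3.2983e-23·cos(132°)
|p⃗_e| = 6.7956e-23 kg·m/s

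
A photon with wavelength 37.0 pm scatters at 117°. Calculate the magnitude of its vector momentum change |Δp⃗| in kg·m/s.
2.9221e-23 kg·m/s

Photon momentum magnitude is p = h/λ.

Initial momentum:
p₀ = h/λ = 6.6261e-34/3.7000e-11 = 1.7908e-23 kg·m/s

After scattering:
λ' = λ + Δλ = 37.0 + 3.5278 = 40.5278 pm
p' = h/λ' = 6.6261e-34/4.0528e-11 = 1.6349e-23 kg·m/s

Momentum is a vector; the scattered photon's direction makes angle θ = 117° with the incident direction. The magnitude of the vector change Δp⃗ = p⃗₀ − p⃗' is found from the law of cosines:
|Δp⃗|² = p₀² + p'² − 2p₀p'cos θ
|Δp⃗|² = (1.7908e-23)² + (1.6349e-23)² − 2·1.7908e-23·1.6349e-23·cos(117°)
|Δp⃗| = 2.9221e-23 kg·m/s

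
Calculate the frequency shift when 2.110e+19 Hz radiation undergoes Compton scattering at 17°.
1.563e+17 Hz (decrease)

Convert frequency to wavelength (c = 299792458 m/s):
λ₀ = c/f₀ = 299792458/2.110e+19 = 1.4208173e-11 m = 14.2082 pm

Calculate Compton shift:
Δλ = λ_C(1 - cos(17°)) = 0.1060 pm

Final wavelength:
λ' = λ₀ + Δλ = 14.2082 + 0.1060 = 14.3142 pm

Final frequency:
f' = c/λ' = 299792458/1.4314192e-11 = 2.0943723e+19 Hz

Frequency shift (decrease):
Δf = f₀ - f' = 2.110e+19 - 2.0943723e+19 = 1.563e+17 Hz

(Intermediate values are shown rounded; full precision is carried through to the final answer.)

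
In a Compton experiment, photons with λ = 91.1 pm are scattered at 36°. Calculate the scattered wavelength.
91.5634 pm

Using the Compton scattering formula:
λ' = λ + Δλ = λ + λ_C(1 - cos θ)

Given:
- Initial wavelength λ = 91.1 pm
- Scattering angle θ = 36°
- Compton wavelength λ_C ≈ 2.4263 pm

Calculate the shift:
Δλ = 2.4263 × (1 - cos(36°))
Δλ = 2.4263 × 0.1910
Δλ = 0.4634 pm

Final wavelength:
λ' = 91.1 + 0.4634 = 91.5634 pm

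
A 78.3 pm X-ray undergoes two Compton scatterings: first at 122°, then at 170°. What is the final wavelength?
86.8278 pm

Apply Compton shift twice:

First scattering at θ₁ = 122°:
Δλ₁ = λ_C(1 - cos(122°))
Δλ₁ = 2.4263 × 1.5299
Δλ₁ = 3.7121 pm

After first scattering:
λ₁ = 78.3 + 3.7121 = 82.0121 pm

Second scattering at θ₂ = 170°:
Δλ₂ = λ_C(1 - cos(170°))
Δλ₂ = 2.4263 × 1.9848
Δλ₂ = 4.8158 pm

Final wavelength:
λ₂ = 82.0121 + 4.8158 = 86.8278 pm

Total shift: Δλ_total = 3.7121 + 4.8158 = 8.5278 pm

(Intermediate values are shown rounded; full precision is carried through to the final answer.)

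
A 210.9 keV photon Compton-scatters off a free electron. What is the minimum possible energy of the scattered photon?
115.5337 keV (at θ = 180°)

The scattered photon has minimum energy when its wavelength is maximum, i.e., when the Compton shift Δλ = λ_C(1 − cos θ) is maximum. This occurs at θ = 180° (backscattering), giving Δλ_max = 2λ_C = 4.8526 pm.

Initial wavelength: λ₀ = hc/E₀ = 5.8788 pm
Maximum final wavelength: λ'_max = λ₀ + 2λ_C = 5.8788 + 4.8526 = 10.7314 pm
Minimum final energy: E'_min = hc/λ'_max = 115.5337 keV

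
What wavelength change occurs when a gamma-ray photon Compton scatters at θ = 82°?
2.0886 pm

Using the Compton scattering formula:
Δλ = λ_C(1 - cos θ)

where λ_C = h/(m_e·c) ≈ 2.4263 pm is the Compton wavelength of an electron.

For θ = 82°:
cos(82°) = 0.1392
1 - cos(82°) = 0.8608

Δλ = 2.4263 × 0.8608
Δλ = 2.0886 pm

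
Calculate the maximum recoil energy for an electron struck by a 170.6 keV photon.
68.3041 keV

Maximum energy transfer occurs at θ = 180° (backscattering).

Initial photon: E₀ = 170.6 keV → λ₀ = 7.2675 pm

Maximum Compton shift (at 180°):
Δλ_max = 2λ_C = 2 × 2.4263 = 4.8526 pm

Final wavelength:
λ' = 7.2675 + 4.8526 = 12.1202 pm

Minimum photon energy (maximum energy to electron):
E'_min = hc/λ' = 102.2959 keV

Maximum electron kinetic energy:
K_max = E₀ - E'_min = 170.6000 - 102.2959 = 68.3041 keV

(Intermediate values are shown rounded; full precision is carried through to the final answer.)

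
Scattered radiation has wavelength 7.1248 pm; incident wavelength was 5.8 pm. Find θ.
63.00°

First find the wavelength shift:
Δλ = λ' - λ = 7.1248 - 5.8 = 1.3248 pm

Using Δλ = λ_C(1 - cos θ), with λ_C = h/(m_e·c) ≈ 2.42631024 pm:
cos θ = 1 - Δλ/λ_C
cos θ = 1 - 1.3248/2.42631024
cos θ = 0.453986

θ = arccos(0.453986)
θ = 63.00°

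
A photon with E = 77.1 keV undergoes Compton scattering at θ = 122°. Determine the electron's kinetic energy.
14.4596 keV

By energy conservation: K_e = E_initial - E_final

First find the scattered photon energy:
Initial wavelength: λ = hc/E = 16.0810 pm
Compton shift: Δλ = λ_C(1 - cos(122°)) = 3.7121 pm
Final wavelength: λ' = 16.0810 + 3.7121 = 19.7930 pm
Final photon energy: E' = hc/λ' = 62.6404 keV

Electron kinetic energy:
K_e = E - E' = 77.1000 - 62.6404 = 14.4596 keV

(Intermediate values are shown rounded; full precision is carried through to the final answer.)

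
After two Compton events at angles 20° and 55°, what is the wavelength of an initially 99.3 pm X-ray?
100.4810 pm

Apply Compton shift twice:

First scattering at θ₁ = 20°:
Δλ₁ = λ_C(1 - cos(20°))
Δλ₁ = 2.4263 × 0.0603
Δλ₁ = 0.1463 pm

After first scattering:
λ₁ = 99.3 + 0.1463 = 99.4463 pm

Second scattering at θ₂ = 55°:
Δλ₂ = λ_C(1 - cos(55°))
Δλ₂ = 2.4263 × 0.4264
Δλ₂ = 1.0346 pm

Final wavelength:
λ₂ = 99.4463 + 1.0346 = 100.4810 pm

Total shift: Δλ_total = 0.1463 + 1.0346 = 1.1810 pm

(Intermediate values are shown rounded; full precision is carried through to the final answer.)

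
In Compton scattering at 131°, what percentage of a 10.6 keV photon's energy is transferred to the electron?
0.0332 (or 3.32%)

Calculate initial and final photon energies:

Initial: E₀ = 10.6 keV → λ₀ = 116.9662 pm
Compton shift: Δλ = 4.0181 pm
Final wavelength: λ' = 120.9843 pm
Final energy: E' = 10.2480 keV

Fractional energy loss:
(E₀ - E')/E₀ = (10.6000 - 10.2480)/10.6000
= 0.3520/10.6000
= 0.0332
= 3.32%

(Intermediate values are shown rounded; full precision is carried through to the final answer.)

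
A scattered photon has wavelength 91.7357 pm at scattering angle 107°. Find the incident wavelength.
88.6000 pm

From λ' = λ + Δλ, we have λ = λ' - Δλ

First calculate the Compton shift:
Δλ = λ_C(1 - cos θ)
Δλ = 2.4263 × (1 - cos(107°))
Δλ = 2.4263 × 1.2924
Δλ = 3.1357 pm

Initial wavelength:
λ = λ' - Δλ
λ = 91.7357 - 3.1357
λ = 88.6000 pm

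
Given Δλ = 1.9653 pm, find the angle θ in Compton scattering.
79.05°

From the Compton formula Δλ = λ_C(1 - cos θ), we can solve for θ:

cos θ = 1 - Δλ/λ_C

Given:
- Δλ = 1.9653 pm
- λ_C = h/(m_e·c) ≈ 2.42631024 pm

cos θ = 1 - 1.9653/2.42631024
cos θ = 1 - 0.809995
cos θ = 0.190005

θ = arccos(0.190005)
θ = 79.05°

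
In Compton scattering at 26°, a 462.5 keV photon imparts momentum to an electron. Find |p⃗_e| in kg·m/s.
1.0844e-22 kg·m/s

The electron is initially at rest, so by conservation of momentum:
p⃗_e = p⃗₀ − p⃗'  (incident photon momentum minus scattered photon momentum)

Photon momentum magnitudes (p = h/λ = E/c):
λ₀ = hc/E₀ = 2.6807 pm → p₀ = h/λ₀ = 2.4717e-22 kg·m/s
Δλ = λ_C(1 − cos 26°) = 0.2456 pm
λ' = 2.9263 pm → p' = h/λ' = 2.2643e-22 kg·m/s

The scattered photon makes angle θ = 26° with the incident direction, so by the law of cosines:
|p⃗_e|² = p₀² + p'² − 2p₀p'cos θ
|p⃗_e|² = (2.4717e-22)² + (2.2643e-22)² − 2·2.4717e-22·2.2643e-22·cos(26°)
|p⃗_e| = 1.0844e-22 kg·m/s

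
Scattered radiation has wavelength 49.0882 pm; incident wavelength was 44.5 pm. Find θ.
153.00°

First find the wavelength shift:
Δλ = λ' - λ = 49.0882 - 44.5 = 4.5882 pm

Using Δλ = λ_C(1 - cos θ), with λ_C = h/(m_e·c) ≈ 2.42631024 pm:
cos θ = 1 - Δλ/λ_C
cos θ = 1 - 4.5882/2.42631024
cos θ = -0.891020

θ = arccos(-0.891020)
θ = 153.00°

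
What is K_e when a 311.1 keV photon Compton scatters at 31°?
24.8883 keV

By energy conservation: K_e = E_initial - E_final

First find the scattered photon energy:
Initial wavelength: λ = hc/E = 3.9853 pm
Compton shift: Δλ = λ_C(1 - cos(31°)) = 0.3466 pm
Final wavelength: λ' = 3.9853 + 0.3466 = 4.3319 pm
Final photon energy: E' = hc/λ' = 286.2117 keV

Electron kinetic energy:
K_e = E - E' = 311.1000 - 286.2117 = 24.8883 keV

(Intermediate values are shown rounded; full precision is carried through to the final answer.)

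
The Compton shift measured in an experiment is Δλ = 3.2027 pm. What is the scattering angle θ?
108.66°

From the Compton formula Δλ = λ_C(1 - cos θ), we can solve for θ:

cos θ = 1 - Δλ/λ_C

Given:
- Δλ = 3.2027 pm
- λ_C = h/(m_e·c) ≈ 2.42631024 pm

cos θ = 1 - 3.2027/2.42631024
cos θ = 1 - 1.319988
cos θ = -0.319988

θ = arccos(-0.319988)
θ = 108.66°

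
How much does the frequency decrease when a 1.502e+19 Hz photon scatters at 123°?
2.374e+18 Hz (decrease)

Convert frequency to wavelength (c = 299792458 m/s):
λ₀ = c/f₀ = 299792458/1.502e+19 = 1.9959551e-11 m = 19.9596 pm

Calculate Compton shift:
Δλ = λ_C(1 - cos(123°)) = 3.7478 pm

Final wavelength:
λ' = λ₀ + Δλ = 19.9596 + 3.7478 = 23.7073 pm

Final frequency:
f' = c/λ' = 299792458/2.3707325e-11 = 1.2645563e+19 Hz

Frequency shift (decrease):
Δf = f₀ - f' = 1.502e+19 - 1.2645563e+19 = 2.374e+18 Hz

(Intermediate values are shown rounded; full precision is carried through to the final answer.)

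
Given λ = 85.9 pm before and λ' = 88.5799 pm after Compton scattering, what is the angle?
96.00°

First find the wavelength shift:
Δλ = λ' - λ = 88.5799 - 85.9 = 2.6799 pm

Using Δλ = λ_C(1 - cos θ), with λ_C = h/(m_e·c) ≈ 2.42631024 pm:
cos θ = 1 - Δλ/λ_C
cos θ = 1 - 2.6799/2.42631024
cos θ = -0.104517

θ = arccos(-0.104517)
θ = 96.00°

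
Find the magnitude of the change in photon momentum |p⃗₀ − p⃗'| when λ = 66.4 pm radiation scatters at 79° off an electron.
1.2515e-23 kg·m/s

Photon momentum magnitude is p = h/λ.

Initial momentum:
p₀ = h/λ = 6.6261e-34/6.6400e-11 = 9.9790e-24 kg·m/s

After scattering:
λ' = λ + Δλ = 66.4 + 1.9633 = 68.3633 pm
p' = h/λ' = 6.6261e-34/6.8363e-11 = 9.6924e-24 kg·m/s

Momentum is a vector; the scattered photon's direction makes angle θ = 79° with the incident direction. The magnitude of the vector change Δp⃗ = p⃗₀ − p⃗' is found from the law of cosines:
|Δp⃗|² = p₀² + p'² − 2p₀p'cos θ
|Δp⃗|² = (9.9790e-24)² + (9.6924e-24)² − 2·9.9790e-24·9.6924e-24·cos(79°)
|Δp⃗| = 1.2515e-23 kg·m/s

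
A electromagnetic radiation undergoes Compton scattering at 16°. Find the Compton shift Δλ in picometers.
0.0940 pm

Using the Compton scattering formula:
Δλ = λ_C(1 - cos θ)

where λ_C = h/(m_e·c) ≈ 2.4263 pm is the Compton wavelength of an electron.

For θ = 16°:
cos(16°) = 0.9613
1 - cos(16°) = 0.0387

Δλ = 2.4263 × 0.0387
Δλ = 0.0940 pm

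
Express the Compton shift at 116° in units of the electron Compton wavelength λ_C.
1.4384 λ_C

The Compton shift formula is:
Δλ = λ_C(1 - cos θ)

Dividing both sides by λ_C:
Δλ/λ_C = 1 - cos θ

For θ = 116°:
Δλ/λ_C = 1 - cos(116°)
Δλ/λ_C = 1 - -0.4384
Δλ/λ_C = 1.4384

This means the shift is 1.4384 × λ_C = 3.4899 pm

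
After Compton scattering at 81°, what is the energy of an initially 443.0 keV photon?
255.8754 keV

First convert energy to wavelength:
λ = hc/E, with hc ≈ 1239.842 keV·pm (i.e. 1239.842 eV·nm)

For E = 443.0 keV = 443000 eV:
λ = 1239.842 keV·pm / 443.0 keV
λ = 2.7987 pm

Calculate the Compton shift:
Δλ = λ_C(1 - cos(81°)) = 2.4263 × 0.8436
Δλ = 2.0468 pm

Final wavelength:
λ' = 2.7987 + 2.0468 = 4.8455 pm

Final energy:
E' = hc/λ' = 1239.842 / 4.8455 = 255.8754 keV

(Intermediate values are shown rounded; full precision is carried through to the final answer.)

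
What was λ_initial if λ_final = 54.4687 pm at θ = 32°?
54.1000 pm

From λ' = λ + Δλ, we have λ = λ' - Δλ

First calculate the Compton shift:
Δλ = λ_C(1 - cos θ)
Δλ = 2.4263 × (1 - cos(32°))
Δλ = 2.4263 × 0.1520
Δλ = 0.3687 pm

Initial wavelength:
λ = λ' - Δλ
λ = 54.4687 - 0.3687
λ = 54.1000 pm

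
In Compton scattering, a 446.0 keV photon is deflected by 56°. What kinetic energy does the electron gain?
123.9171 keV

By energy conservation: K_e = E_initial - E_final

First find the scattered photon energy:
Initial wavelength: λ = hc/E = 2.7799 pm
Compton shift: Δλ = λ_C(1 - cos(56°)) = 1.0695 pm
Final wavelength: λ' = 2.7799 + 1.0695 = 3.8494 pm
Final photon energy: E' = hc/λ' = 322.0829 keV

Electron kinetic energy:
K_e = E - E' = 446.0000 - 322.0829 = 123.9171 keV

(Intermediate values are shown rounded; full precision is carried through to the final answer.)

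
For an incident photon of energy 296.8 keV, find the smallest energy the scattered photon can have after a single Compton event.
137.3028 keV (at θ = 180°)

The scattered photon has minimum energy when its wavelength is maximum, i.e., when the Compton shift Δλ = λ_C(1 − cos θ) is maximum. This occurs at θ = 180° (backscattering), giving Δλ_max = 2λ_C = 4.8526 pm.

Initial wavelength: λ₀ = hc/E₀ = 4.1774 pm
Maximum final wavelength: λ'_max = λ₀ + 2λ_C = 4.1774 + 4.8526 = 9.0300 pm
Minimum final energy: E'_min = hc/λ'_max = 137.3028 keV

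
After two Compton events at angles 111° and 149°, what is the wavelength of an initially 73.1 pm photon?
80.9019 pm

Apply Compton shift twice:

First scattering at θ₁ = 111°:
Δλ₁ = λ_C(1 - cos(111°))
Δλ₁ = 2.4263 × 1.3584
Δλ₁ = 3.2958 pm

After first scattering:
λ₁ = 73.1 + 3.2958 = 76.3958 pm

Second scattering at θ₂ = 149°:
Δλ₂ = λ_C(1 - cos(149°))
Δλ₂ = 2.4263 × 1.8572
Δλ₂ = 4.5061 pm

Final wavelength:
λ₂ = 76.3958 + 4.5061 = 80.9019 pm

Total shift: Δλ_total = 3.2958 + 4.5061 = 7.8019 pm

(Intermediate values are shown rounded; full precision is carried through to the final answer.)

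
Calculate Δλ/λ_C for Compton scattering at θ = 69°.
0.6416 λ_C

The Compton shift formula is:
Δλ = λ_C(1 - cos θ)

Dividing both sides by λ_C:
Δλ/λ_C = 1 - cos θ

For θ = 69°:
Δλ/λ_C = 1 - cos(69°)
Δλ/λ_C = 1 - 0.3584
Δλ/λ_C = 0.6416

This means the shift is 0.6416 × λ_C = 1.5568 pm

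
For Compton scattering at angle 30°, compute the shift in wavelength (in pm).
0.3251 pm

Using the Compton scattering formula:
Δλ = λ_C(1 - cos θ)

where λ_C = h/(m_e·c) ≈ 2.4263 pm is the Compton wavelength of an electron.

For θ = 30°:
cos(30°) = 0.8660
1 - cos(30°) = 0.1340

Δλ = 2.4263 × 0.1340
Δλ = 0.3251 pm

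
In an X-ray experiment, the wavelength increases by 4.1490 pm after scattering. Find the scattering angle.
135.24°

From the Compton formula Δλ = λ_C(1 - cos θ), we can solve for θ:

cos θ = 1 - Δλ/λ_C

Given:
- Δλ = 4.1490 pm
- λ_C = h/(m_e·c) ≈ 2.42631024 pm

cos θ = 1 - 4.1490/2.42631024
cos θ = 1 - 1.710004
cos θ = -0.710004

θ = arccos(-0.710004)
θ = 135.24°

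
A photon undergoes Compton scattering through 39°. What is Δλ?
0.5407 pm

Using the Compton scattering formula:
Δλ = λ_C(1 - cos θ)

where λ_C = h/(m_e·c) ≈ 2.4263 pm is the Compton wavelength of an electron.

For θ = 39°:
cos(39°) = 0.7771
1 - cos(39°) = 0.2229

Δλ = 2.4263 × 0.2229
Δλ = 0.5407 pm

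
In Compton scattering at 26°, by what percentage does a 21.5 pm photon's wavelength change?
1.1421%

Calculate the Compton shift:
Δλ = λ_C(1 - cos(26°))
Δλ = 2.4263 × (1 - cos(26°))
Δλ = 2.4263 × 0.1012
Δλ = 0.2456 pm

Percentage change:
(Δλ/λ₀) × 100 = (0.2456/21.5) × 100
= 1.1421%

(Intermediate values are shown rounded; full precision is carried through to the final answer.)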